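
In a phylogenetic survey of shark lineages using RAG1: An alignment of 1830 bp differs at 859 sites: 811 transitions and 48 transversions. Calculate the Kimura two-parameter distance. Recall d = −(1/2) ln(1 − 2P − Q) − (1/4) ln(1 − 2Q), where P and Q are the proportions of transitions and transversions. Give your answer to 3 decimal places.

P = 811/1830 ≈ 0.443169 and Q = 48/1830 ≈ 0.02623.
Under the Kimura two-parameter model, d = −½ ln(1 − 2P − Q) − ¼ ln(1 − 2Q).
1 − 2P − Q = 0.087432, giving −½ ln(0.087432) = 1.218447.
1 − 2Q = 0.94754, giving −¼ ln(0.94754) = 0.013472.
d = 1.218447 + 0.013472 = 1.231919.

1.232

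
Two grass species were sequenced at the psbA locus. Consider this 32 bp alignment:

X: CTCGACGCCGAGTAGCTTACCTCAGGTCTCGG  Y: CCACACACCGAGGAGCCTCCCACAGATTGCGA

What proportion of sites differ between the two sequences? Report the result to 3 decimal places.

0.375

The sequences differ at 12 of 32 positions.
p = 12/32 = 0.375.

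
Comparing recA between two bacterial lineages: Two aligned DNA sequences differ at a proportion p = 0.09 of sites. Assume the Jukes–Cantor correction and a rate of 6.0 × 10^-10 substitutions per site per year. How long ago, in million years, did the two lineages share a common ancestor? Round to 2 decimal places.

d = −(3/4) ln(1 − 4p/3) = −0.75 ln(1 − 0.12) = −0.75 ln(0.88)
  = −0.75 × (-0.127833) = 0.095875 substitutions/site.
Under a molecular clock d = 2μt, so t = d/(2μ) = 0.095875 / (2 × 6.0 × 10^-10) = 79.90 million years.

79.90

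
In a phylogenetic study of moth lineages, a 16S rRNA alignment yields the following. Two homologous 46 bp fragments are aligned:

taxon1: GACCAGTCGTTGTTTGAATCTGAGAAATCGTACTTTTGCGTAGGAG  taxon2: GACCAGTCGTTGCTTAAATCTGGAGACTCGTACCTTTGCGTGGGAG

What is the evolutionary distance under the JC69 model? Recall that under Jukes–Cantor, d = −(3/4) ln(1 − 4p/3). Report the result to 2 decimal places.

0.20

The sequences differ at 8 of 46 sites (13, 16, 23, 24, 25, 27, 34, 42), so p = 8/46 ≈ 0.173913.
d = −(3/4) ln(1 − 4p/3) = −0.75 ln(1 − 0.231884) = −0.75 ln(0.768116)
  = −0.75 × (-0.263815) = 0.197861 substitutions/site.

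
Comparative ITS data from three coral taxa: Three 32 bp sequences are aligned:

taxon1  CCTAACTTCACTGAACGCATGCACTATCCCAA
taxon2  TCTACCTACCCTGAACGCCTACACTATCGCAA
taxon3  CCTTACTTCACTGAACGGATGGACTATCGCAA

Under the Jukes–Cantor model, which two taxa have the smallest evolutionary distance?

taxon1–taxon2: 7/32 differ, p = 0.219, d = 0.259.
taxon1–taxon3: 4/32 differ, p = 0.125, d = 0.137.
taxon2–taxon3: 9/32 differ, p = 0.281, d = 0.353.
The smallest distance is between taxon1 and taxon3.

taxon1 and taxon3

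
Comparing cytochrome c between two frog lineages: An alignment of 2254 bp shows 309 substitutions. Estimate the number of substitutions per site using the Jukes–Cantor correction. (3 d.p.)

p = 309/2254 ≈ 0.13709.
d = −(3/4) ln(1 − 4p/3) = −0.75 ln(1 − 0.182787) = −0.75 ln(0.817213)
  = −0.75 × (-0.201856) = 0.151392 substitutions/site.

0.151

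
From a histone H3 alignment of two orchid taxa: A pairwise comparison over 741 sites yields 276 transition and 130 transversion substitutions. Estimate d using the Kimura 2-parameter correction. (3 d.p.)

P = 276/741 ≈ 0.37247 and Q = 130/741 ≈ 0.175439.
Under the Kimura two-parameter model, d = −½ ln(1 − 2P − Q) − ¼ ln(1 − 2Q).
1 − 2P − Q = 0.079621, giving −½ ln(0.079621) = 1.265239.
1 − 2Q = 0.649122, giving −¼ ln(0.649122) = 0.108034.
d = 1.265239 + 0.108034 = 1.373273.

1.373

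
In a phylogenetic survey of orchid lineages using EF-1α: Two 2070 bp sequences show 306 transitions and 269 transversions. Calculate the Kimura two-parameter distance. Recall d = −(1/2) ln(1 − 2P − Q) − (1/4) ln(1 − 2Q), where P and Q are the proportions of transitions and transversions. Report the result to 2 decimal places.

0.35

P = 306/2070 ≈ 0.147826 and Q = 269/2070 ≈ 0.129952.
Under the Kimura two-parameter model, d = −½ ln(1 − 2P − Q) − ¼ ln(1 − 2Q).
1 − 2P − Q = 0.574396, giving −½ ln(0.574396) = 0.277218.
1 − 2Q = 0.740096, giving −¼ ln(0.740096) = 0.075244.
d = 0.277218 + 0.075244 = 0.352462.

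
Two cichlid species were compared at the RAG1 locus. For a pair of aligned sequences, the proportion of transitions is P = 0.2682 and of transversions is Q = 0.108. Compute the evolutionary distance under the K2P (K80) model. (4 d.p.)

0.5778

Under the Kimura two-parameter model, d = −½ ln(1 − 2P − Q) − ¼ ln(1 − 2Q).
1 − 2P − Q = 0.3556, giving −½ ln(0.3556) = 0.516974.
1 − 2Q = 0.784, giving −¼ ln(0.784) = 0.060837.
d = 0.516974 + 0.060837 = 0.577811.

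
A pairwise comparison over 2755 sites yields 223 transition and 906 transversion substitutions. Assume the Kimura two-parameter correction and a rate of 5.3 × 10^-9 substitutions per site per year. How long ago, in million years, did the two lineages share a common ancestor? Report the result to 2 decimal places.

57.12

P = 223/2755 ≈ 0.080944 and Q = 906/2755 ≈ 0.328857.
Under the Kimura two-parameter model, d = −½ ln(1 − 2P − Q) − ¼ ln(1 − 2Q).
1 − 2P − Q = 0.509255, giving −½ ln(0.509255) = 0.337403.
1 − 2Q = 0.342286, giving −¼ ln(0.342286) = 0.268027.
d = 0.337403 + 0.268027 = 0.605430.
Under a molecular clock d = 2μt, so t = d/(2μ) = 0.605430 / (2 × 5.3 × 10^-9) = 57.12 million years.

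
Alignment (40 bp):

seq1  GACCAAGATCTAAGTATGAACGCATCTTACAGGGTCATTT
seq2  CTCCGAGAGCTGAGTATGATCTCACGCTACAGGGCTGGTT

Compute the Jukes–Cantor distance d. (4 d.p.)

0.4715

The sequences differ at 14 of 40 sites, so p = 14/40 = 0.35.
d = −(3/4) ln(1 − 4p/3) = −0.75 ln(1 − 0.466667) = −0.75 ln(0.533333)
  = −0.75 × (-0.628609) = 0.471457 substitutions/site.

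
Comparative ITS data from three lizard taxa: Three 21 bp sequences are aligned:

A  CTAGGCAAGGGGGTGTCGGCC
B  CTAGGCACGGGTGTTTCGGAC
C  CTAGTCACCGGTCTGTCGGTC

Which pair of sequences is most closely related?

A and B

A–B: 4/21 differ, p = 0.190, d = 0.220.
A–C: 6/21 differ, p = 0.286, d = 0.360.
B–C: 5/21 differ, p = 0.238, d = 0.286.
The smallest distance is between A and B.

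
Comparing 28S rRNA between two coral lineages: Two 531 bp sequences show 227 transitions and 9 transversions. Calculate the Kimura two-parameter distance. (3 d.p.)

P = 227/531 ≈ 0.427495 and Q = 9/531 ≈ 0.016949.
Under the Kimura two-parameter model, d = −½ ln(1 − 2P − Q) − ¼ ln(1 − 2Q).
1 − 2P − Q = 0.128061, giving −½ ln(0.128061) = 1.027624.
1 − 2Q = 0.966102, giving −¼ ln(0.966102) = 0.008621.
d = 1.027624 + 0.008621 = 1.036245.

1.036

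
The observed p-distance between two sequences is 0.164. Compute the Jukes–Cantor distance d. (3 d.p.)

0.185

d = −(3/4) ln(1 − 4p/3) = −0.75 ln(1 − 0.218667) = −0.75 ln(0.781333)
  = −0.75 × (-0.246754) = 0.185066 substitutions/site.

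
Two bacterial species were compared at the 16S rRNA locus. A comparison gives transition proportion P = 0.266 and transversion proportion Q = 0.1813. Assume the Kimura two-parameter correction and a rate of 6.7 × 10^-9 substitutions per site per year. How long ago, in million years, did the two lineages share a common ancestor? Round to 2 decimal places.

55.02

Under the Kimura two-parameter model, d = −½ ln(1 − 2P − Q) − ¼ ln(1 − 2Q).
1 − 2P − Q = 0.2867, giving −½ ln(0.2867) = 0.624659.
1 − 2Q = 0.6374, giving −¼ ln(0.6374) = 0.112589.
d = 0.624659 + 0.112589 = 0.737248.
Under a molecular clock d = 2μt, so t = d/(2μ) = 0.737248 / (2 × 6.7 × 10^-9) = 55.02 million years.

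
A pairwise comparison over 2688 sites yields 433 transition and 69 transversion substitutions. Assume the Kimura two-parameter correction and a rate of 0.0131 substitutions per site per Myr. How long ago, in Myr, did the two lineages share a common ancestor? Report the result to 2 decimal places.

8.66

P = 433/2688 ≈ 0.161086 and Q = 69/2688 ≈ 0.02567.
Under the Kimura two-parameter model, d = −½ ln(1 − 2P − Q) − ¼ ln(1 − 2Q).
1 − 2P − Q = 0.652158, giving −½ ln(0.652158) = 0.213734.
1 − 2Q = 0.94866, giving −¼ ln(0.94866) = 0.013176.
d = 0.213734 + 0.013176 = 0.226910.
Under a molecular clock d = 2μt, so t = d/(2μ) = 0.226910 / (2 × 0.0131) = 8.66 Myr.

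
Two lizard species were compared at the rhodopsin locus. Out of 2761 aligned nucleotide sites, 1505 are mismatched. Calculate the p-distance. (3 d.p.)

p = 1505/2761 = 0.545092… ≈ 0.545 (to 3 d.p.).

0.545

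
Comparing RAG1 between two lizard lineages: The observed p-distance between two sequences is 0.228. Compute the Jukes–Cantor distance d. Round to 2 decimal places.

d = −(3/4) ln(1 − 4p/3) = −0.75 ln(1 − 0.304) = −0.75 ln(0.696)
  = −0.75 × (-0.362406) = 0.271805 substitutions/site.

0.27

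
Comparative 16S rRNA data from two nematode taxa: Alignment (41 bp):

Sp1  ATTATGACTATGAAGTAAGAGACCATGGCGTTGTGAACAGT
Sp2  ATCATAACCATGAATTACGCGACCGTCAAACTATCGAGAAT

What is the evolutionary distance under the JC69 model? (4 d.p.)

The sequences differ at 17 of 41 sites, so p = 17/41 ≈ 0.414634.
d = −(3/4) ln(1 − 4p/3) = −0.75 ln(1 − 0.552845) = −0.75 ln(0.447155)
  = −0.75 × (-0.804850) = 0.603638 substitutions/site.

0.6036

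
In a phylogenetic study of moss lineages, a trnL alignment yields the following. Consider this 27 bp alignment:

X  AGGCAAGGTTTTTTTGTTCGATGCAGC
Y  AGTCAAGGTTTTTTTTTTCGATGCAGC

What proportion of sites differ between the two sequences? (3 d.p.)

0.074

The sequences differ at 2 of 27 positions (sites 3, 16).
p = 2/27 = 0.074074… ≈ 0.074 (to 3 d.p.).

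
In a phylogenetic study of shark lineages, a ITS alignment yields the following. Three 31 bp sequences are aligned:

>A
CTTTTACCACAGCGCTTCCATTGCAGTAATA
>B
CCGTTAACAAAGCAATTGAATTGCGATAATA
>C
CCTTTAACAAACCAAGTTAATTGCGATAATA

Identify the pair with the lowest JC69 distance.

B and C

A–B: 10/31 differ, p = 0.323, d = 0.422.
A–C: 11/31 differ, p = 0.355, d = 0.481.
B–C: 4/31 differ, p = 0.129, d = 0.142.
The smallest distance is between B and C.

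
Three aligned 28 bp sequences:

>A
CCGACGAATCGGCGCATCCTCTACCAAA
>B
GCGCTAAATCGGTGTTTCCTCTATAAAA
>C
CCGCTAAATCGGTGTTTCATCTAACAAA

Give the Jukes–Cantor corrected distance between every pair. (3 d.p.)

d(A,B) = 0.420, d(A,C) = 0.360, d(B,C) = 0.158

A–B: 9/28 sites differ → p ≈ 0.321429, d = −0.75 ln(1 − 0.428572) = 0.419713 ≈ 0.420.
A–C: 8/28 sites differ → p ≈ 0.285714, d = −0.75 ln(1 − 0.380952) = 0.359679 ≈ 0.360.
B–C: 4/28 sites differ → p ≈ 0.142857, d = −0.75 ln(1 − 0.190476) = 0.158482 ≈ 0.158.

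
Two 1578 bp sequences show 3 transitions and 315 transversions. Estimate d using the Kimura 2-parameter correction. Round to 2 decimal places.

0.24

P = 3/1578 ≈ 0.001901 and Q = 315/1578 ≈ 0.19962.
Under the Kimura two-parameter model, d = −½ ln(1 − 2P − Q) − ¼ ln(1 − 2Q).
1 − 2P − Q = 0.796578, giving −½ ln(0.796578) = 0.113715.
1 − 2Q = 0.60076, giving −¼ ln(0.60076) = 0.127390.
d = 0.113715 + 0.127390 = 0.241105.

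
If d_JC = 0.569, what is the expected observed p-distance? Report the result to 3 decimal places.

0.399

p = (3/4)(1 − e^(−4d/3)) = 0.75 × (1 − e^(-0.758667)) = 0.75 × (1 − 0.468290) = 0.398783.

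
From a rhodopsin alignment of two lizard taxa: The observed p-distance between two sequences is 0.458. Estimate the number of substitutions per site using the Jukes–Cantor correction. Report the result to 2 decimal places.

d = −(3/4) ln(1 − 4p/3) = −0.75 ln(1 − 0.610667) = −0.75 ln(0.389333)
  = −0.75 × (-0.943320) = 0.707490 substitutions/site.

0.71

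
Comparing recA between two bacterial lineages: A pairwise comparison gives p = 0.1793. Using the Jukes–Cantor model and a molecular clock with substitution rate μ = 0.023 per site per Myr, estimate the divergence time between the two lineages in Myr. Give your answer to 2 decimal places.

d = −(3/4) ln(1 − 4p/3) = −0.75 ln(1 − 0.239067) = −0.75 ln(0.760933)
  = −0.75 × (-0.273210) = 0.204908 substitutions/site.
Under a molecular clock d = 2μt, so t = d/(2μ) = 0.204908 / (2 × 0.023) = 4.45 Myr.

4.45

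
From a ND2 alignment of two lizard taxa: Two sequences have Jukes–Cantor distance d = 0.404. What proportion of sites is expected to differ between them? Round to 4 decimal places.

0.3124

p = (3/4)(1 − e^(−4d/3)) = 0.75 × (1 − e^(-0.538667)) = 0.75 × (1 − 0.583526) = 0.312356.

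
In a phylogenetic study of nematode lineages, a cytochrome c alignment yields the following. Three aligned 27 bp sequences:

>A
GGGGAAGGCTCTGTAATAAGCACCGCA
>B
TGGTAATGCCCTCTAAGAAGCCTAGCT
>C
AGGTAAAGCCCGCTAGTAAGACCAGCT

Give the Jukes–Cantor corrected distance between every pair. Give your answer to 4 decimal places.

d(A,B) = 0.5107, d(A,C) = 0.5876, d(B,C) = 0.3181

A–B: 10/27 sites differ → p ≈ 0.37037, d = −0.75 ln(1 − 0.493827) = 0.510658 ≈ 0.5107.
A–C: 11/27 sites differ → p ≈ 0.407407, d = −0.75 ln(1 − 0.543209) = 0.587647 ≈ 0.5876.
B–C: 7/27 sites differ → p ≈ 0.259259, d = −0.75 ln(1 − 0.345679) = 0.318118 ≈ 0.3181.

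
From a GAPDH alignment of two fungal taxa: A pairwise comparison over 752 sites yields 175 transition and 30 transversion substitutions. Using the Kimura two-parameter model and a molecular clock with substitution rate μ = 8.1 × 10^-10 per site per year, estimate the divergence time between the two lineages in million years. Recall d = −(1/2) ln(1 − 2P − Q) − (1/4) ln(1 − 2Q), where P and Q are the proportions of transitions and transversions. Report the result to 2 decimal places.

P = 175/752 ≈ 0.232713 and Q = 30/752 ≈ 0.039894.
Under the Kimura two-parameter model, d = −½ ln(1 − 2P − Q) − ¼ ln(1 − 2Q).
1 − 2P − Q = 0.49468, giving −½ ln(0.49468) = 0.351922.
1 − 2Q = 0.920212, giving −¼ ln(0.920212) = 0.020788.
d = 0.351922 + 0.020788 = 0.372710.
Under a molecular clock d = 2μt, so t = d/(2μ) = 0.372710 / (2 × 8.1 × 10^-10) = 230.07 million years.

230.07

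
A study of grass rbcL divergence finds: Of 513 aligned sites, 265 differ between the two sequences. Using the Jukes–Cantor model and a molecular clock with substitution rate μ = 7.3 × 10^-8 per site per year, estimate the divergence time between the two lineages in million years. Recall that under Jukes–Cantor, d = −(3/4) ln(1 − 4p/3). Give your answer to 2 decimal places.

6.00

p = 265/513 ≈ 0.516569.
d = −(3/4) ln(1 − 4p/3) = −0.75 ln(1 − 0.688759) = −0.75 ln(0.311241)
  = −0.75 × (-1.167188) = 0.875391 substitutions/site.
Under a molecular clock d = 2μt, so t = d/(2μ) = 0.875391 / (2 × 7.3 × 10^-8) = 6.00 million years.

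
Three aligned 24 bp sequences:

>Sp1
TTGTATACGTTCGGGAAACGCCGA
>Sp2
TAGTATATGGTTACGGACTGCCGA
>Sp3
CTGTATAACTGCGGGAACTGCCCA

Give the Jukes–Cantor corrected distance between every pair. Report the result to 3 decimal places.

Sp1–Sp2: 9/24 sites differ → p = 0.375, d = −0.75 ln(1 − 0.5) = 0.519860 ≈ 0.520.
Sp1–Sp3: 7/24 sites differ → p ≈ 0.291667, d = −0.75 ln(1 − 0.388889) = 0.369358 ≈ 0.369.
Sp2–Sp3: 11/24 sites differ → p ≈ 0.458333, d = −0.75 ln(1 − 0.611111) = 0.708346 ≈ 0.708.

d(Sp1,Sp2) = 0.520, d(Sp1,Sp3) = 0.369, d(Sp2,Sp3) = 0.708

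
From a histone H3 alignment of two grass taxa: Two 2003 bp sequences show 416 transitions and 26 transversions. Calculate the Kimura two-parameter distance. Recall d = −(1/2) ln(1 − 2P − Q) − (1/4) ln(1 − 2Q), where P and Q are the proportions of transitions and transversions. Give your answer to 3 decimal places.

P = 416/2003 ≈ 0.207688 and Q = 26/2003 ≈ 0.012981.
Under the Kimura two-parameter model, d = −½ ln(1 − 2P − Q) − ¼ ln(1 − 2Q).
1 − 2P − Q = 0.571643, giving −½ ln(0.571643) = 0.279620.
1 − 2Q = 0.974038, giving −¼ ln(0.974038) = 0.006576.
d = 0.279620 + 0.006576 = 0.286196.

0.286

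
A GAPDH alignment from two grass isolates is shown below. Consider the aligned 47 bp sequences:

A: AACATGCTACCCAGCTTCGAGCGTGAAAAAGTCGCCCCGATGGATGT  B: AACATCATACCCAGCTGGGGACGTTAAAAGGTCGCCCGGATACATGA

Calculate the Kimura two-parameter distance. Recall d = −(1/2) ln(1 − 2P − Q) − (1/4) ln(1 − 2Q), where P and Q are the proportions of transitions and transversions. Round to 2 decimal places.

Of 47 sites, 4 differences are transitions and 8 are transversions, so P = 4/47 ≈ 0.085106 and Q = 8/47 ≈ 0.170213.
Under the Kimura two-parameter model, d = −½ ln(1 − 2P − Q) − ¼ ln(1 − 2Q).
1 − 2P − Q = 0.659575, giving −½ ln(0.659575) = 0.208080.
1 − 2Q = 0.659574, giving −¼ ln(0.659574) = 0.104040.
d = 0.208080 + 0.104040 = 0.312120.

0.31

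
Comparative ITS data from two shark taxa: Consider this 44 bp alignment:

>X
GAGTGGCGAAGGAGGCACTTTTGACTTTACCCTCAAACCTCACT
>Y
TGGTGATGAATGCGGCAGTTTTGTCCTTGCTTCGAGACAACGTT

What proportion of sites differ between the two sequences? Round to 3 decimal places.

0.432

The sequences differ at 19 of 44 positions.
p = 19/44 = 0.431818… ≈ 0.432 (to 3 d.p.).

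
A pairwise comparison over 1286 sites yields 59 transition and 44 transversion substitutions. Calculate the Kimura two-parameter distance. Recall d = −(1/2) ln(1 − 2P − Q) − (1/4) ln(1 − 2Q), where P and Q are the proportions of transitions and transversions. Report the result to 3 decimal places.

P = 59/1286 ≈ 0.045879 and Q = 44/1286 ≈ 0.034215.
Under the Kimura two-parameter model, d = −½ ln(1 − 2P − Q) − ¼ ln(1 − 2Q).
1 − 2P − Q = 0.874027, giving −½ ln(0.874027) = 0.067322.
1 − 2Q = 0.93157, giving −¼ ln(0.93157) = 0.017721.
d = 0.067322 + 0.017721 = 0.085043.

0.085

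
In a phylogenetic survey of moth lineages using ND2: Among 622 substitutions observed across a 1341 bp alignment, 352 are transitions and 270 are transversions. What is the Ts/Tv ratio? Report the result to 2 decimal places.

1.30

R = 352/270 = 1.303703… ≈ 1.30 (to 2 d.p.).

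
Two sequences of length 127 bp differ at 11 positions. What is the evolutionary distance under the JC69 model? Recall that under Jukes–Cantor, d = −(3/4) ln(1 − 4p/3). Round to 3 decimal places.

0.092

p = 11/127 ≈ 0.086614.
d = −(3/4) ln(1 − 4p/3) = −0.75 ln(1 − 0.115485) = −0.75 ln(0.884515)
  = −0.75 × (-0.122716) = 0.092037 substitutions/site.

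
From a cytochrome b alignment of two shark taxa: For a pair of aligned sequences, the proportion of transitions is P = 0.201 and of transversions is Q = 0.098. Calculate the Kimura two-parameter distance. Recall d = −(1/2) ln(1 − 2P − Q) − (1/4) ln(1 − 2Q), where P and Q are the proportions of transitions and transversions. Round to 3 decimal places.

Under the Kimura two-parameter model, d = −½ ln(1 − 2P − Q) − ¼ ln(1 − 2Q).
1 − 2P − Q = 0.5, giving −½ ln(0.5) = 0.346574.
1 − 2Q = 0.804, giving −¼ ln(0.804) = 0.054539.
d = 0.346574 + 0.054539 = 0.401113.

0.401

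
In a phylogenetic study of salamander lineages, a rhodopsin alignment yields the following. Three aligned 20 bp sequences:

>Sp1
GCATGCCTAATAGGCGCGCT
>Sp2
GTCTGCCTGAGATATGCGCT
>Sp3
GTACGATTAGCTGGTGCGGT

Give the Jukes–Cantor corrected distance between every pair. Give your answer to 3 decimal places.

d(Sp1,Sp2) = 0.471, d(Sp1,Sp3) = 0.687, d(Sp2,Sp3) = 0.991

Sp1–Sp2: 7/20 sites differ → p = 0.35, d = −0.75 ln(1 − 0.466667) = 0.471457 ≈ 0.471.
Sp1–Sp3: 9/20 sites differ → p = 0.45, d = −0.75 ln(1 − 0.6) = 0.687218 ≈ 0.687.
Sp2–Sp3: 11/20 sites differ → p = 0.55, d = −0.75 ln(1 − 0.733333) = 0.991316 ≈ 0.991.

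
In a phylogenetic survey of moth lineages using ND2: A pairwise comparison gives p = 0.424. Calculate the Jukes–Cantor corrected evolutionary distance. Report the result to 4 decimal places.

0.6249

d = −(3/4) ln(1 − 4p/3) = −0.75 ln(1 − 0.565333) = −0.75 ln(0.434667)
  = −0.75 × (-0.833175) = 0.624881 substitutions/site.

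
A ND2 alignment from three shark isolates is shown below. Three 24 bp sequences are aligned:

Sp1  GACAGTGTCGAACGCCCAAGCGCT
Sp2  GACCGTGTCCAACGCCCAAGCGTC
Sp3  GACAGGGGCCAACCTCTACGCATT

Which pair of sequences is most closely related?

Sp1–Sp2: 4/24 differ, p = 0.167, d = 0.188.
Sp1–Sp3: 9/24 differ, p = 0.375, d = 0.520.
Sp2–Sp3: 9/24 differ, p = 0.375, d = 0.520.
The smallest distance is between Sp1 and Sp2.

Sp1 and Sp2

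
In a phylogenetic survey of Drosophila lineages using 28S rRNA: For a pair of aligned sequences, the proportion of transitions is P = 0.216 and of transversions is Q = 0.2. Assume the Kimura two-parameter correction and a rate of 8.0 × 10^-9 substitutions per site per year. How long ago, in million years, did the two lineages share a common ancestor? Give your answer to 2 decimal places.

Under the Kimura two-parameter model, d = −½ ln(1 − 2P − Q) − ¼ ln(1 − 2Q).
1 − 2P − Q = 0.368, giving −½ ln(0.368) = 0.499836.
1 − 2Q = 0.6, giving −¼ ln(0.6) = 0.127706.
d = 0.499836 + 0.127706 = 0.627542.
Under a molecular clock d = 2μt, so t = d/(2μ) = 0.627542 / (2 × 8.0 × 10^-9) = 39.22 million years.

39.22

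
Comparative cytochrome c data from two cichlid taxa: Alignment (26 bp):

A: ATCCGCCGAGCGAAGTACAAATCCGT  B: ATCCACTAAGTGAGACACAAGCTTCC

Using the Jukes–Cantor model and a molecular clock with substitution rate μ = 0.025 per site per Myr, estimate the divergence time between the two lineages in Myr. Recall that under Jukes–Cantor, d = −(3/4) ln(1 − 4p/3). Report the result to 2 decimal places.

The sequences differ at 13 of 26 sites, so p = 13/26 = 0.5.
d = −(3/4) ln(1 − 4p/3) = −0.75 ln(1 − 0.666667) = −0.75 ln(0.333333)
  = −0.75 × (-1.098613) = 0.823960 substitutions/site.
Under a molecular clock d = 2μt, so t = d/(2μ) = 0.823960 / (2 × 0.025) = 16.48 Myr.

16.48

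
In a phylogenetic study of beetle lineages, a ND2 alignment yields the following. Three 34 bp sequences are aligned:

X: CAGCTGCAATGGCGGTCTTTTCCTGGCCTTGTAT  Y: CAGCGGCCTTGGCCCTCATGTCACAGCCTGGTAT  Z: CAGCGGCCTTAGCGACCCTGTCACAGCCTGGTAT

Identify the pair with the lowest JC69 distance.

X–Y: 11/34 differ, p = 0.324, d = 0.423.
X–Z: 12/34 differ, p = 0.353, d = 0.477.
Y–Z: 5/34 differ, p = 0.147, d = 0.164.
The smallest distance is between Y and Z.

Y and Z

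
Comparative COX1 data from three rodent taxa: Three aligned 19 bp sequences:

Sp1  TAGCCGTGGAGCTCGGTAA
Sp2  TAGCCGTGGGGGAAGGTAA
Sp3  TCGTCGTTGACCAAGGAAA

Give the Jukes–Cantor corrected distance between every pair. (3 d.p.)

d(Sp1,Sp2) = 0.247, d(Sp1,Sp3) = 0.507, d(Sp2,Sp3) = 0.507

Sp1–Sp2: 4/19 sites differ → p ≈ 0.210526, d = −0.75 ln(1 − 0.280701) = 0.247109 ≈ 0.247.
Sp1–Sp3: 7/19 sites differ → p ≈ 0.368421, d = −0.75 ln(1 − 0.491228) = 0.506816 ≈ 0.507.
Sp2–Sp3: 7/19 sites differ → p ≈ 0.368421, d = −0.75 ln(1 − 0.491228) = 0.506816 ≈ 0.507.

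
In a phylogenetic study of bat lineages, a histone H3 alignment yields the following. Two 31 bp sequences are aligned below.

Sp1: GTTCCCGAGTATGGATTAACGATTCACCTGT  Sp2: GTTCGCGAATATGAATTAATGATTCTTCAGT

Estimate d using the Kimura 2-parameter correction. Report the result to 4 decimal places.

Of 31 sites, 4 differences are transitions and 3 are transversions, so P = 4/31 ≈ 0.129032 and Q = 3/31 ≈ 0.096774.
Under the Kimura two-parameter model, d = −½ ln(1 − 2P − Q) − ¼ ln(1 − 2Q).
1 − 2P − Q = 0.645162, giving −½ ln(0.645162) = 0.219127.
1 − 2Q = 0.806452, giving −¼ ln(0.806452) = 0.053778.
d = 0.219127 + 0.053778 = 0.272905.

0.2729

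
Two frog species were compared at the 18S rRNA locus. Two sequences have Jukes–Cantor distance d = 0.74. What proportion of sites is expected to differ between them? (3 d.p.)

p = (3/4)(1 − e^(−4d/3)) = 0.75 × (1 − e^(-0.986667)) = 0.75 × (1 − 0.372817) = 0.470387.

0.470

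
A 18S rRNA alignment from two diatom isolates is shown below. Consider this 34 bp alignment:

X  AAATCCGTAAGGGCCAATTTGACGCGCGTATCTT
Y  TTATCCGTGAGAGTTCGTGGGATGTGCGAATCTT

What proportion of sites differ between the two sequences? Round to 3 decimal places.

The sequences differ at 13 of 34 positions.
p = 13/34 = 0.382352… ≈ 0.382 (to 3 d.p.).

0.382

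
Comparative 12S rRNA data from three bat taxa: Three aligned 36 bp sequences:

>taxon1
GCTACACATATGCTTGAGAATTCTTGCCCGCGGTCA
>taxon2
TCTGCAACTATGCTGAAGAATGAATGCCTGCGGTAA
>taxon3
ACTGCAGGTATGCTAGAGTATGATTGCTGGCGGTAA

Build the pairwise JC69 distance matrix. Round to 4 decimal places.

taxon1–taxon2: 11/36 sites differ → p ≈ 0.305556, d = −0.75 ln(1 − 0.407408) = 0.392437 ≈ 0.3924.
taxon1–taxon3: 11/36 sites differ → p ≈ 0.305556, d = −0.75 ln(1 − 0.407408) = 0.392437 ≈ 0.3924.
taxon2–taxon3: 9/36 sites differ → p = 0.25, d = −0.75 ln(1 − 0.333333) = 0.304098 ≈ 0.3041.

d(taxon1,taxon2) = 0.3924, d(taxon1,taxon3) = 0.3924, d(taxon2,taxon3) = 0.3041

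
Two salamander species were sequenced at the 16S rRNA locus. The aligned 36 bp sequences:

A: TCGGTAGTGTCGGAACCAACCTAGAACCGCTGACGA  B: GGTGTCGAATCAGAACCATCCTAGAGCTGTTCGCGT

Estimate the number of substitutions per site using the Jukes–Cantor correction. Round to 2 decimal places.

The sequences differ at 14 of 36 sites, so p = 14/36 ≈ 0.388889.
d = −(3/4) ln(1 − 4p/3) = −0.75 ln(1 − 0.518519) = −0.75 ln(0.481481)
  = −0.75 × (-0.730889) = 0.548167 substitutions/site.

0.55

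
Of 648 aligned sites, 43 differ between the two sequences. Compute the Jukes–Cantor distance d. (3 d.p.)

p = 43/648 ≈ 0.066358.
d = −(3/4) ln(1 − 4p/3) = −0.75 ln(1 − 0.088477) = −0.75 ln(0.911523)
  = −0.75 × (-0.092638) = 0.069479 substitutions/site.

0.069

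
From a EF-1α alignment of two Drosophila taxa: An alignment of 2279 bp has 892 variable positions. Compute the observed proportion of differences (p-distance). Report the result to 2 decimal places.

0.39

p = 892/2279 = 0.391399… ≈ 0.39 (to 2 d.p.).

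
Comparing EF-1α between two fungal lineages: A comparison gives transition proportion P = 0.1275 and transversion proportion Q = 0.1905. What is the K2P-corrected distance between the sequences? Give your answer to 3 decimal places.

0.415

Under the Kimura two-parameter model, d = −½ ln(1 − 2P − Q) − ¼ ln(1 − 2Q).
1 − 2P − Q = 0.5545, giving −½ ln(0.5545) = 0.294844.
1 − 2Q = 0.619, giving −¼ ln(0.619) = 0.119913.
d = 0.294844 + 0.119913 = 0.414757.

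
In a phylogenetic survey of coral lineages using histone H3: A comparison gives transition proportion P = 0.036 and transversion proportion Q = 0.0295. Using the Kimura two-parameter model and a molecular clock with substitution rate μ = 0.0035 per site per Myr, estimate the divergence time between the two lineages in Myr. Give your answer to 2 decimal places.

9.82

Under the Kimura two-parameter model, d = −½ ln(1 − 2P − Q) − ¼ ln(1 − 2Q).
1 − 2P − Q = 0.8985, giving −½ ln(0.8985) = 0.053514.
1 − 2Q = 0.941, giving −¼ ln(0.941) = 0.015203.
d = 0.053514 + 0.015203 = 0.068717.
Under a molecular clock d = 2μt, so t = d/(2μ) = 0.068717 / (2 × 0.0035) = 9.82 Myr.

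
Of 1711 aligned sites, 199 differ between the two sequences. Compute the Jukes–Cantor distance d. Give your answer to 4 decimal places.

p = 199/1711 ≈ 0.116306.
d = −(3/4) ln(1 − 4p/3) = −0.75 ln(1 − 0.155075) = −0.75 ln(0.844925)
  = −0.75 × (-0.168507) = 0.126380 substitutions/site.

0.1264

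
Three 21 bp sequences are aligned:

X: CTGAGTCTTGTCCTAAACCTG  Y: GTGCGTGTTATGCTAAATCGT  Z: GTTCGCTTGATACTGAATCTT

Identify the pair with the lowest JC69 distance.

X–Y: 8/21 differ, p = 0.381, d = 0.532.
X–Z: 11/21 differ, p = 0.524, d = 0.899.
Y–Z: 7/21 differ, p = 0.333, d = 0.441.
The smallest distance is between Y and Z.

Y and Z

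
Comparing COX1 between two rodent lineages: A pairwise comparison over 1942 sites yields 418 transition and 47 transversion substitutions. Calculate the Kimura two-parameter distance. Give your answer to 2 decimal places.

P = 418/1942 ≈ 0.215242 and Q = 47/1942 ≈ 0.024202.
Under the Kimura two-parameter model, d = −½ ln(1 − 2P − Q) − ¼ ln(1 − 2Q).
1 − 2P − Q = 0.545314, giving −½ ln(0.545314) = 0.303197.
1 − 2Q = 0.951596, giving −¼ ln(0.951596) = 0.012404.
d = 0.303197 + 0.012404 = 0.315601.

0.32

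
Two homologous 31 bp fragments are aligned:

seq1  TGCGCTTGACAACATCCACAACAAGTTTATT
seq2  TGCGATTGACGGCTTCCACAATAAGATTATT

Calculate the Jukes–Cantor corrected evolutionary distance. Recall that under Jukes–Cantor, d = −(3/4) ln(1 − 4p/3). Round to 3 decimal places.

0.224

The sequences differ at 6 of 31 sites (5, 11, 12, 14, 22, 26), so p = 6/31 ≈ 0.193548.
d = −(3/4) ln(1 − 4p/3) = −0.75 ln(1 − 0.258064) = −0.75 ln(0.741936)
  = −0.75 × (-0.298492) = 0.223869 substitutions/site.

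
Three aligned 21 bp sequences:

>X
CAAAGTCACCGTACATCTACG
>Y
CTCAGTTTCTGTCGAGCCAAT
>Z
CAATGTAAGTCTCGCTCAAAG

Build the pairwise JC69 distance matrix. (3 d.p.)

d(X,Y) = 0.899, d(X,Z) = 0.756, d(Y,Z) = 0.899

X–Y: 11/21 sites differ → p ≈ 0.52381, d = −0.75 ln(1 − 0.698413) = 0.899023 ≈ 0.899.
X–Z: 10/21 sites differ → p ≈ 0.47619, d = −0.75 ln(1 − 0.63492) = 0.755729 ≈ 0.756.
Y–Z: 11/21 sites differ → p ≈ 0.52381, d = −0.75 ln(1 − 0.698413) = 0.899023 ≈ 0.899.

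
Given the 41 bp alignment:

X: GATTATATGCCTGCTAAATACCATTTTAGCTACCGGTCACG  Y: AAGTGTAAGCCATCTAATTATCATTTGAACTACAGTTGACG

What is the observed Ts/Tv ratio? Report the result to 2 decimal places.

0.44

Transitions are A↔G and C↔T; transversions are all other mismatches.
Transitions: 4. Transversions: 9.
R = 4/9 = 0.444444… ≈ 0.44 (to 2 d.p.).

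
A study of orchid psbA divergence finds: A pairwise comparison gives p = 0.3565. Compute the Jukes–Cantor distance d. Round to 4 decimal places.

0.4837

d = −(3/4) ln(1 − 4p/3) = −0.75 ln(1 − 0.475333) = −0.75 ln(0.524667)
  = −0.75 × (-0.644992) = 0.483744 substitutions/site.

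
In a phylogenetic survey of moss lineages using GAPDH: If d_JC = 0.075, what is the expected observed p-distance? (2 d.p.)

0.07

p = (3/4)(1 − e^(−4d/3)) = 0.75 × (1 − e^(-0.1)) = 0.75 × (1 − 0.904837) = 0.071372.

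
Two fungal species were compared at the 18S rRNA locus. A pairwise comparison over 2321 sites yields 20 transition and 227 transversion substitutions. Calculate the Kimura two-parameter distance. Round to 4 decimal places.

P = 20/2321 ≈ 0.008617 and Q = 227/2321 ≈ 0.097803.
Under the Kimura two-parameter model, d = −½ ln(1 − 2P − Q) − ¼ ln(1 − 2Q).
1 − 2P − Q = 0.884963, giving −½ ln(0.884963) = 0.061105.
1 − 2Q = 0.804394, giving −¼ ln(0.804394) = 0.054417.
d = 0.061105 + 0.054417 = 0.115522.

0.1155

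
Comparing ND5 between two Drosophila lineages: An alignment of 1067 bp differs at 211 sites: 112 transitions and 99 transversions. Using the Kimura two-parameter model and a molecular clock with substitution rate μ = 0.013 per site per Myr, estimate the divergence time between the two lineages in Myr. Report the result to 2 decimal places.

8.91

P = 112/1067 ≈ 0.104967 and Q = 99/1067 ≈ 0.092784.
Under the Kimura two-parameter model, d = −½ ln(1 − 2P − Q) − ¼ ln(1 − 2Q).
1 − 2P − Q = 0.697282, giving −½ ln(0.697282) = 0.180283.
1 − 2Q = 0.814432, giving −¼ ln(0.814432) = 0.051316.
d = 0.180283 + 0.051316 = 0.231599.
Under a molecular clock d = 2μt, so t = d/(2μ) = 0.231599 / (2 × 0.013) = 8.91 Myr.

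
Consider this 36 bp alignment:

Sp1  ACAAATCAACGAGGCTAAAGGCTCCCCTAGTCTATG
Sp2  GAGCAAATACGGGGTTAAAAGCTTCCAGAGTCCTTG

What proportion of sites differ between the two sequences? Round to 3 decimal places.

0.417

The sequences differ at 15 of 36 positions.
p = 15/36 = 0.416666… ≈ 0.417 (to 3 d.p.).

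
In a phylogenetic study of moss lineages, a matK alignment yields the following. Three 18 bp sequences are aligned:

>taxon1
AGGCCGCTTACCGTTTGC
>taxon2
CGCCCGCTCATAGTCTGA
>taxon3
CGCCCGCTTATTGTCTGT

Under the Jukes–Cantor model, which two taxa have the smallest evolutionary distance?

taxon1–taxon2: 7/18 differ, p = 0.389, d = 0.548.
taxon1–taxon3: 6/18 differ, p = 0.333, d = 0.441.
taxon2–taxon3: 3/18 differ, p = 0.167, d = 0.188.
The smallest distance is between taxon2 and taxon3.

taxon2 and taxon3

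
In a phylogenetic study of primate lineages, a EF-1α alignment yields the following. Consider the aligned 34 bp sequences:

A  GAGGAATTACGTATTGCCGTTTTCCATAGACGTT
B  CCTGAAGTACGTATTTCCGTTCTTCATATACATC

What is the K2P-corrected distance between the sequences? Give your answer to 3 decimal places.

Of 34 sites, 4 differences are transitions and 6 are transversions, so P = 4/34 ≈ 0.117647 and Q = 6/34 ≈ 0.176471.
Under the Kimura two-parameter model, d = −½ ln(1 − 2P − Q) − ¼ ln(1 − 2Q).
1 − 2P − Q = 0.588235, giving −½ ln(0.588235) = 0.265314.
1 − 2Q = 0.647058, giving −¼ ln(0.647058) = 0.108830.
d = 0.265314 + 0.108830 = 0.374144.

0.374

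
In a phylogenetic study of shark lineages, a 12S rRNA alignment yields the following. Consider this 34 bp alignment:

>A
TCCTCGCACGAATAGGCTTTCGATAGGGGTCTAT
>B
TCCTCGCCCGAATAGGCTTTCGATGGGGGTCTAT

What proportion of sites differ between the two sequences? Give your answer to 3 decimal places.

The sequences differ at 2 of 34 positions (sites 8, 25).
p = 2/34 = 0.058823… ≈ 0.059 (to 3 d.p.).

0.059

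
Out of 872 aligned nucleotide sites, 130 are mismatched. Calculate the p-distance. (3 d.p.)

p = 130/872 = 0.149082… ≈ 0.149 (to 3 d.p.).

0.149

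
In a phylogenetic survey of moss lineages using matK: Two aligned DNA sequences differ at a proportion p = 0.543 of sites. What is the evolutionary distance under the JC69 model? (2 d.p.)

d = −(3/4) ln(1 − 4p/3) = −0.75 ln(1 − 0.724) = −0.75 ln(0.276)
  = −0.75 × (-1.287354) = 0.965516 substitutions/site.

0.97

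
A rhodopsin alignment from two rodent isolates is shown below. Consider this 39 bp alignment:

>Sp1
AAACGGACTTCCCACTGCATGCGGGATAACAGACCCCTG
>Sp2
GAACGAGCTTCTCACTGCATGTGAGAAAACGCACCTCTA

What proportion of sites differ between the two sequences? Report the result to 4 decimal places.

The sequences differ at 11 of 39 positions.
p = 11/39 = 0.282051… ≈ 0.2821 (to 4 d.p.).

0.2821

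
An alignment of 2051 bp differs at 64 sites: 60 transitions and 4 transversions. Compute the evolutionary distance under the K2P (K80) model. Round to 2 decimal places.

0.03

P = 60/2051 ≈ 0.029254 and Q = 4/2051 ≈ 0.00195.
Under the Kimura two-parameter model, d = −½ ln(1 − 2P − Q) − ¼ ln(1 − 2Q).
1 − 2P − Q = 0.939542, giving −½ ln(0.939542) = 0.031181.
1 − 2Q = 0.9961, giving −¼ ln(0.9961) = 0.000977.
d = 0.031181 + 0.000977 = 0.032158.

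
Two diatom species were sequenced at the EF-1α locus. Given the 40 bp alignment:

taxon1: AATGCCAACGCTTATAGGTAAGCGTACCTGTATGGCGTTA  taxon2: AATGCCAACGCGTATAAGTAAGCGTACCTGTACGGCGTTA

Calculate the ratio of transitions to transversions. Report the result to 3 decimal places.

Transitions are A↔G and C↔T; transversions are all other mismatches.
Transitions: 2. Transversions: 1.
R = 2/1 = 2.000.

2.000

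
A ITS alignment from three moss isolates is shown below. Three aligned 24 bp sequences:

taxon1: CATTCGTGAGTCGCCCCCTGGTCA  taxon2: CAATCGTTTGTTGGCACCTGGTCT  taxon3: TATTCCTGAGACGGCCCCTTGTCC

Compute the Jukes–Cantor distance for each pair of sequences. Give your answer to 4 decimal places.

taxon1–taxon2: 7/24 sites differ → p ≈ 0.291667, d = −0.75 ln(1 − 0.388889) = 0.369358 ≈ 0.3694.
taxon1–taxon3: 6/24 sites differ → p = 0.25, d = −0.75 ln(1 − 0.333333) = 0.304098 ≈ 0.3041.
taxon2–taxon3: 10/24 sites differ → p ≈ 0.416667, d = −0.75 ln(1 − 0.555556) = 0.608198 ≈ 0.6082.

d(taxon1,taxon2) = 0.3694, d(taxon1,taxon3) = 0.3041, d(taxon2,taxon3) = 0.6082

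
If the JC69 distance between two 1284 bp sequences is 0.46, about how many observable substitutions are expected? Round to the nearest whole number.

441

Invert JC69: p = (3/4)(1 − e^(−4d/3)) = 0.75 × (1 − e^(-0.613333)) = 0.75 × (1 − 0.541543) = 0.343843.
Expected differing sites = pL ≈ 0.343843 × 1284 = 441.494412 ≈ 441.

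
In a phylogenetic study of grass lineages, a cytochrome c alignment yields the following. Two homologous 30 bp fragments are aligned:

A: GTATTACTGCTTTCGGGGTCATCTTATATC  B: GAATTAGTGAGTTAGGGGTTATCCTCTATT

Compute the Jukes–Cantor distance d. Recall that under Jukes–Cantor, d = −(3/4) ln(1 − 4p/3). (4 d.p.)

The sequences differ at 9 of 30 sites (2, 7, 10, 11, 14, 20, 24, 26, 30), so p = 9/30 = 0.3.
d = −(3/4) ln(1 − 4p/3) = −0.75 ln(1 − 0.4) = −0.75 ln(0.6)
  = −0.75 × (-0.510826) = 0.383120 substitutions/site.

0.3831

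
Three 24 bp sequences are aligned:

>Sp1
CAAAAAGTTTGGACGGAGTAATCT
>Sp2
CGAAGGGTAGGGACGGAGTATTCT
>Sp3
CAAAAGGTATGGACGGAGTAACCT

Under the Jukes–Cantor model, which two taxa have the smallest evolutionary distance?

Sp1 and Sp3

Sp1–Sp2: 6/24 differ, p = 0.250, d = 0.304.
Sp1–Sp3: 3/24 differ, p = 0.125, d = 0.137.
Sp2–Sp3: 5/24 differ, p = 0.208, d = 0.244.
The smallest distance is between Sp1 and Sp3.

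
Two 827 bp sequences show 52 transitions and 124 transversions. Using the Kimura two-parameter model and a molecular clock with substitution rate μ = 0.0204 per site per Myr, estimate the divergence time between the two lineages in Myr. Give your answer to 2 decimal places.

6.14

P = 52/827 ≈ 0.062878 and Q = 124/827 ≈ 0.14994.
Under the Kimura two-parameter model, d = −½ ln(1 − 2P − Q) − ¼ ln(1 − 2Q).
1 − 2P − Q = 0.724304, giving −½ ln(0.724304) = 0.161272.
1 − 2Q = 0.70012, giving −¼ ln(0.70012) = 0.089126.
d = 0.161272 + 0.089126 = 0.250398.
Under a molecular clock d = 2μt, so t = d/(2μ) = 0.250398 / (2 × 0.0204) = 6.14 Myr.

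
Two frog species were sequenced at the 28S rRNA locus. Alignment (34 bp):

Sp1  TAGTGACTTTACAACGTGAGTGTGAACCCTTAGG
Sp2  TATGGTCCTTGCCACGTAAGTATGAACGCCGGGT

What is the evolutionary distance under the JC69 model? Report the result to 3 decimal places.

The sequences differ at 13 of 34 sites, so p = 13/34 ≈ 0.382353.
d = −(3/4) ln(1 − 4p/3) = −0.75 ln(1 − 0.509804) = −0.75 ln(0.490196)
  = −0.75 × (-0.712950) = 0.534713 substitutions/site.

0.535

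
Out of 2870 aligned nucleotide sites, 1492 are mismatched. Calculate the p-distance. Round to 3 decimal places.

0.520

p = 1492/2870 = 0.519860… ≈ 0.520 (to 3 d.p.).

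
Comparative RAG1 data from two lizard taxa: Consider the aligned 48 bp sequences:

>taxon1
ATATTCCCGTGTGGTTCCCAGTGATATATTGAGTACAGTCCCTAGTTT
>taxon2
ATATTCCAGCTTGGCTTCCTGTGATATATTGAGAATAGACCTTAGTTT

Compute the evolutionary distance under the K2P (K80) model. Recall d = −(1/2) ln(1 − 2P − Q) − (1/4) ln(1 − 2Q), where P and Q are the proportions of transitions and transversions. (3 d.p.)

0.246

Of 48 sites, 5 differences are transitions and 5 are transversions, so P = 5/48 ≈ 0.104167 and Q = 5/48 ≈ 0.104167.
Under the Kimura two-parameter model, d = −½ ln(1 − 2P − Q) − ¼ ln(1 − 2Q).
1 − 2P − Q = 0.687499, giving −½ ln(0.687499) = 0.187347.
1 − 2Q = 0.791666, giving −¼ ln(0.791666) = 0.058404.
d = 0.187347 + 0.058404 = 0.245751.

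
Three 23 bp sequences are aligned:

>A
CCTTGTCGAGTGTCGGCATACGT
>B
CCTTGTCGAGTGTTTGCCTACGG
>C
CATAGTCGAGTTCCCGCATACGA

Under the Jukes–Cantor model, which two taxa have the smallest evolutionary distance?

A and B

A–B: 4/23 differ, p = 0.174, d = 0.198.
A–C: 6/23 differ, p = 0.261, d = 0.321.
B–C: 8/23 differ, p = 0.348, d = 0.467.
The smallest distance is between A and B.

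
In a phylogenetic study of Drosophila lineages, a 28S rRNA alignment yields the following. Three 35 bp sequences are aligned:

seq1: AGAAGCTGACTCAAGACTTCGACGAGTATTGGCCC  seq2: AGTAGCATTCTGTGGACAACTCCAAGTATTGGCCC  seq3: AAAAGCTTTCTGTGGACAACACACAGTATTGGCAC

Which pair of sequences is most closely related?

seq2 and seq3

seq1–seq2: 12/35 differ, p = 0.343, d = 0.458.
seq1–seq3: 13/35 differ, p = 0.371, d = 0.513.
seq2–seq3: 7/35 differ, p = 0.200, d = 0.233.
The smallest distance is between seq2 and seq3.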